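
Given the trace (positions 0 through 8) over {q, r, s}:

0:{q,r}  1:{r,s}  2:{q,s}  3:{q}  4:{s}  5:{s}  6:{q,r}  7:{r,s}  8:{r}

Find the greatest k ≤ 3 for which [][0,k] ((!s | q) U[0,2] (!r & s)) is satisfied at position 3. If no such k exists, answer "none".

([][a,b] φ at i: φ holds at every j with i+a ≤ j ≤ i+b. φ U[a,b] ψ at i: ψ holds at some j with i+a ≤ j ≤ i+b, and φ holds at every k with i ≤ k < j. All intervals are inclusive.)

((!s | q) U[0,2] (!r & s)) must hold from j=3 onward; find where it first fails.
  j=3: holds
  j=4: holds
  j=5: holds
  j=6: fails
Holds on [3,5], so largest k = 2.

2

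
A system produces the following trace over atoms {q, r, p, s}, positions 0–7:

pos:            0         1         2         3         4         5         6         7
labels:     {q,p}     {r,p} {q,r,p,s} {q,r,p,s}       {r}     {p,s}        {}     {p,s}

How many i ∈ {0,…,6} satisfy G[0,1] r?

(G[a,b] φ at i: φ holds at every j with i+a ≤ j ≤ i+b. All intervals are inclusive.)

3

Evaluate at each i in [0,6]:
  i=0: ✗ (fails at j=0)
  i=1: ✓ (all of [1,2])
  i=2: ✓ (all of [2,3])
  i=3: ✓ (all of [3,4])
  i=4: ✗ (fails at j=5)
  i=5: ✗ (fails at j=5)
  i=6: ✗ (fails at j=6)
Positions where it holds: {1, 2, 3} → 3.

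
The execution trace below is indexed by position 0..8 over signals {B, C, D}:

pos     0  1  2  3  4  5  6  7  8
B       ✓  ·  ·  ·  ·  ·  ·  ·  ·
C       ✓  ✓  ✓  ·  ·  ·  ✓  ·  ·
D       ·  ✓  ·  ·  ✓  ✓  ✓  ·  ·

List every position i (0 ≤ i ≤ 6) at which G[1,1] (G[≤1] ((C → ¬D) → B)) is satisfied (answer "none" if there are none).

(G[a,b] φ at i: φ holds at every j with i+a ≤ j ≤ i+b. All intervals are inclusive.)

Evaluate at each i in [0,6]:
  i=0: ✗ (fails at j=1)
  i=1: ✗ (fails at j=2)
  i=2: ✗ (fails at j=3)
  i=3: ✗ (fails at j=4)
  i=4: ✗ (fails at j=5)
  i=5: ✗ (fails at j=6)
  i=6: ✗ (fails at j=7)

none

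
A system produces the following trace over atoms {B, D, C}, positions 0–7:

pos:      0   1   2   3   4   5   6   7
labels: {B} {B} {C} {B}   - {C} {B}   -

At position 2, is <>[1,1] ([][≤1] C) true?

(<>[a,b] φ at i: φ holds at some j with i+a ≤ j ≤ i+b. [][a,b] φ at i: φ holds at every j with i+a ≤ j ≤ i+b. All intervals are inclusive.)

Check [][≤1] C at each j in [3,3]:
  j=3: fails at 3
No position in the window satisfies it → formula fails.

No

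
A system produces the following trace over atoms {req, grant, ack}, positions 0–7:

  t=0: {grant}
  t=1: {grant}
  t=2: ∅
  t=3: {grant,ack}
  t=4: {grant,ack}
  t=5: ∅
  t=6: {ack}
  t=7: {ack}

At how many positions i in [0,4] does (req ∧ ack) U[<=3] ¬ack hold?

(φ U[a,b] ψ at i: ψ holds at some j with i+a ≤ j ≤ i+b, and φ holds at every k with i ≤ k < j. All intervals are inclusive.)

Evaluate at each i in [0,4]:
  i=0: ✓ (rhs at j=0)
  i=1: ✓ (rhs at j=1)
  i=2: ✓ (rhs at j=2)
  i=3: ✗ (lhs fails at k=3 before rhs at j=5)
  i=4: ✗ (lhs fails at k=4 before rhs at j=5)
Positions where it holds: {0, 1, 2} → 3.

3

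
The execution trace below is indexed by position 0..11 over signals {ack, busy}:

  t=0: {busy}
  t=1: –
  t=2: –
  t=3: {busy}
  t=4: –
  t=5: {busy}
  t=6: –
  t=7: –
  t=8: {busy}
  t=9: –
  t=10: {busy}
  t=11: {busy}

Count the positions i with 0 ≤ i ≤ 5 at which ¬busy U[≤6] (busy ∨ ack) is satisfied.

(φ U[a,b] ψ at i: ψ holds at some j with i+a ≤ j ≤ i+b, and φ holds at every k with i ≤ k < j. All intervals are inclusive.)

Evaluate at each i in [0,5]:
  i=0: ✓ (rhs at j=0)
  i=1: ✓ (rhs at j=3; lhs holds on [1,2])
  i=2: ✓ (rhs at j=3; lhs holds on [2,2])
  i=3: ✓ (rhs at j=3)
  i=4: ✓ (rhs at j=5; lhs holds on [4,4])
  i=5: ✓ (rhs at j=5)
Positions where it holds: {0, 1, 2, 3, 4, 5} → 6.

6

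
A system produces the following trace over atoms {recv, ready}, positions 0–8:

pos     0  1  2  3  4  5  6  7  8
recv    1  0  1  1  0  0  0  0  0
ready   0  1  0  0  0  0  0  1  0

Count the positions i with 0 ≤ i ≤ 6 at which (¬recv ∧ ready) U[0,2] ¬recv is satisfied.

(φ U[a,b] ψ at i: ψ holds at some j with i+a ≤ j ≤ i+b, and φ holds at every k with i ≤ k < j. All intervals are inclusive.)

4

Evaluate at each i in [0,6]:
  i=0: ✗ (lhs fails at k=0 before rhs at j=1)
  i=1: ✓ (rhs at j=1)
  i=2: ✗ (lhs fails at k=2 before rhs at j=4)
  i=3: ✗ (lhs fails at k=3 before rhs at j=4)
  i=4: ✓ (rhs at j=4)
  i=5: ✓ (rhs at j=5)
  i=6: ✓ (rhs at j=6)
Positions where it holds: {1, 4, 5, 6} → 4.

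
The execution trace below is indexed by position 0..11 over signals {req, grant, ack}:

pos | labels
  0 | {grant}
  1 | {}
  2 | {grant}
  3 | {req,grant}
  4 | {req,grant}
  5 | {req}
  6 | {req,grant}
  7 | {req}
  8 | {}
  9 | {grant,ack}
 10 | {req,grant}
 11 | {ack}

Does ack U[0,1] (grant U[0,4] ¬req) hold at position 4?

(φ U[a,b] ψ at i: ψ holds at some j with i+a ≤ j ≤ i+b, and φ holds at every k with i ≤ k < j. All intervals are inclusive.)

False

Need some j in [4,5] with (grant U[0,4] ¬req), and ack at every k in [4,j-1].
  j=4: (grant U[0,4] ¬req) — fails.
  j=5: (grant U[0,4] ¬req) — fails.
No j in the window works → until fails.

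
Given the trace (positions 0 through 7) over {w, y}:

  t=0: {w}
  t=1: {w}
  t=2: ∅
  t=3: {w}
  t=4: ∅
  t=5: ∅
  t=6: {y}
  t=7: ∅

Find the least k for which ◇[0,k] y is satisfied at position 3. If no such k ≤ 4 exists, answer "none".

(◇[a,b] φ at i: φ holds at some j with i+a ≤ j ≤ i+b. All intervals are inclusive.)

Scan j = 3,4,… for y:
  j=3: fails
  j=4: fails
  j=5: fails
  j=6: holds
First hit at j=6, so smallest k = 6-3 = 3.

3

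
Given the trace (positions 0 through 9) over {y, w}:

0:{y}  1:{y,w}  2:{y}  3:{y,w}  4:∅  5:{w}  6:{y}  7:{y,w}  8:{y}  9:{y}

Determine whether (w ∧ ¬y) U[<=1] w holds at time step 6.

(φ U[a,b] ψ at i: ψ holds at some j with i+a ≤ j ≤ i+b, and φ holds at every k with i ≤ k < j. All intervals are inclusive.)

False

Need some j in [6,7] with w, and (w ∧ ¬y) at every k in [6,j-1].
  j=6: w false.
  j=7: w holds, but (w ∧ ¬y) fails at k=6 → not this j.
No j in the window works → until fails.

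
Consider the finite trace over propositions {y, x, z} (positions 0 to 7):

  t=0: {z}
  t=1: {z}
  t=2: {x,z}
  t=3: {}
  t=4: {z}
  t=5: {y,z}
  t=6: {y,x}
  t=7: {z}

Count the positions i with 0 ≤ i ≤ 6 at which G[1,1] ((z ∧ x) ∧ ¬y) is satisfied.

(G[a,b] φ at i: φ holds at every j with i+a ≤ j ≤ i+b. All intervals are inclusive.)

1

Evaluate at each i in [0,6]:
  i=0: ✗ (fails at j=1)
  i=1: ✓ (all of [2,2])
  i=2: ✗ (fails at j=3)
  i=3: ✗ (fails at j=4)
  i=4: ✗ (fails at j=5)
  i=5: ✗ (fails at j=6)
  i=6: ✗ (fails at j=7)
Positions where it holds: {1} → 1.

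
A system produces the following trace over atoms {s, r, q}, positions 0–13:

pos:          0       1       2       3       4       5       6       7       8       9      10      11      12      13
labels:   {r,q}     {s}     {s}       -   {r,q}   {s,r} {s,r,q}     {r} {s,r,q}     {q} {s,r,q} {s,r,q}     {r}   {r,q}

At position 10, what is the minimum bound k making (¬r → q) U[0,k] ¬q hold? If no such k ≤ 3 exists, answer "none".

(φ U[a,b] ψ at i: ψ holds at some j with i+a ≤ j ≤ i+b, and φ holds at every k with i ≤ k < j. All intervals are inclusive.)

Need earliest j ≥ 10 with ¬q, and (¬r → q) at every k in [10,j-1].
  j=10: rhs fails.
  j=11: rhs fails.
  j=12: rhs holds; lhs holds on [10,11]. k = 2.

2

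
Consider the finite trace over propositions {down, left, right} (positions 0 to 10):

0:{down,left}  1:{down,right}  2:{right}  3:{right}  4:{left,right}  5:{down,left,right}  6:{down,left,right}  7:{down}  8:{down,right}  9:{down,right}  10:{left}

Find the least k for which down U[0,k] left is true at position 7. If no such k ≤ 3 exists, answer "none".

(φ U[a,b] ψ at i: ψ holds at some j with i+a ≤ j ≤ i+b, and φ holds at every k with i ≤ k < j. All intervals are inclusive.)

Need earliest j ≥ 7 with left, and down at every k in [7,j-1].
  j=7: rhs fails.
  j=8: rhs fails.
  j=9: rhs fails.
  j=10: rhs holds; lhs holds on [7,9]. k = 3.

3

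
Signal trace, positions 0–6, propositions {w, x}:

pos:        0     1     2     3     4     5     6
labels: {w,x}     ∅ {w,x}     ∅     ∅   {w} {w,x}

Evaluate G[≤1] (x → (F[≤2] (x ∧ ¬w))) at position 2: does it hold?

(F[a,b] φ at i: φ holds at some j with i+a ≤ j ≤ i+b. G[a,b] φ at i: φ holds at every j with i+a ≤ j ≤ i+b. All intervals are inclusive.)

No

Check (x → (F[≤2] (x ∧ ¬w))) at every j in [2,3]:
  j=2: antecedent true; consequent fails (none in [2,4]) → ✗
  j=3: antecedent false → ✓
Fails at j=2 → formula fails.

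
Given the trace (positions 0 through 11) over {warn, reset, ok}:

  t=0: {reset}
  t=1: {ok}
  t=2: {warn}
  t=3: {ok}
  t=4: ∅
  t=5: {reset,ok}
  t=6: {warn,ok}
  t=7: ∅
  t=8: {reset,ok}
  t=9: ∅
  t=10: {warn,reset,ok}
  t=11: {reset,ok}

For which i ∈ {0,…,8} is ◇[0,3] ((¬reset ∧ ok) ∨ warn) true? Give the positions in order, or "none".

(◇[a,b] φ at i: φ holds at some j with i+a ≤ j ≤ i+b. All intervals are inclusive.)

0, 1, 2, 3, 4, 5, 6, 7, 8

Evaluate at each i in [0,8]:
  i=0: ✓ (witness j=1)
  i=1: ✓ (witness j=1)
  i=2: ✓ (witness j=2)
  i=3: ✓ (witness j=3)
  i=4: ✓ (witness j=6)
  i=5: ✓ (witness j=6)
  i=6: ✓ (witness j=6)
  i=7: ✓ (witness j=10)
  i=8: ✓ (witness j=10)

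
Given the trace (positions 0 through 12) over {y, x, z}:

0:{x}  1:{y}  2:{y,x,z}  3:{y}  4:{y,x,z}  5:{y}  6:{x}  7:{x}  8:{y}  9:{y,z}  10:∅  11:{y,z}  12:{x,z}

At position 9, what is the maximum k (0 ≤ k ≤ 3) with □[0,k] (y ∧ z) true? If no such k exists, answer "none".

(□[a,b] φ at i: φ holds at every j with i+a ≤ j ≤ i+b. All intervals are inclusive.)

0

(y ∧ z) must hold from j=9 onward; find where it first fails.
  j=9: holds
  j=10: fails
Holds on [9,9], so largest k = 0.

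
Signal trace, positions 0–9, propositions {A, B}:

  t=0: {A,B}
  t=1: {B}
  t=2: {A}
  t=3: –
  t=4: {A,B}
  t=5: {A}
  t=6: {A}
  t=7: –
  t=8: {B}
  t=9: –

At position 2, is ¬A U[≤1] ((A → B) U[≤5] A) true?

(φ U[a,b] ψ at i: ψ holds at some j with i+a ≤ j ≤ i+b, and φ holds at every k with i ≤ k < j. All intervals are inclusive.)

Need some j in [2,3] with ((A → B) U[≤5] A), and ¬A at every k in [2,j-1].
  j=2: ((A → B) U[≤5] A) holds; no prefix to check → satisfied.

Holds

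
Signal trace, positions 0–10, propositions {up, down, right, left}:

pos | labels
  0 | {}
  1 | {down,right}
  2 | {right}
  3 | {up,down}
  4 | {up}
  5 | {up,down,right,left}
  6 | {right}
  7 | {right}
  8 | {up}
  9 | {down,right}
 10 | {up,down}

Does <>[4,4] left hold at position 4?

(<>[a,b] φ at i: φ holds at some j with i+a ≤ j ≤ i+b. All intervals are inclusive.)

Does not hold

Check left at each j in [8,8]:
  j=8: false
No position in the window satisfies it → formula fails.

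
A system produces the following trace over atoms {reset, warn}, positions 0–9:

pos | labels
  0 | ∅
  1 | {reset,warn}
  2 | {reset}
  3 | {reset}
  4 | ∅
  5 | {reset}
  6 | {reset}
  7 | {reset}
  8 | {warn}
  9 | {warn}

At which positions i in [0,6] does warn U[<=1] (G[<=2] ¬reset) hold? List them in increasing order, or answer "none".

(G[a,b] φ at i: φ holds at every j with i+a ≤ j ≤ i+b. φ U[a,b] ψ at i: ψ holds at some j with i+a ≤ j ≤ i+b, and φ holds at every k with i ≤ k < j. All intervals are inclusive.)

Evaluate at each i in [0,6]:
  i=0: ✗ (no rhs in [0,1])
  i=1: ✗ (no rhs in [1,2])
  i=2: ✗ (no rhs in [2,3])
  i=3: ✗ (no rhs in [3,4])
  i=4: ✗ (no rhs in [4,5])
  i=5: ✗ (no rhs in [5,6])
  i=6: ✗ (no rhs in [6,7])

none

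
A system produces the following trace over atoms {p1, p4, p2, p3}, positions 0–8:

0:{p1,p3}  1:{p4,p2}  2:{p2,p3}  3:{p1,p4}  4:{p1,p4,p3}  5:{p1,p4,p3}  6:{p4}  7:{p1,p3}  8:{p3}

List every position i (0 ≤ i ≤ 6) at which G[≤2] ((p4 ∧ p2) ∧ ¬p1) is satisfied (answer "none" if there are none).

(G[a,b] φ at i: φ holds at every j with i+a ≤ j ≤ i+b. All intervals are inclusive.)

Evaluate at each i in [0,6]:
  i=0: ✗ (fails at j=0)
  i=1: ✗ (fails at j=2)
  i=2: ✗ (fails at j=2)
  i=3: ✗ (fails at j=3)
  i=4: ✗ (fails at j=4)
  i=5: ✗ (fails at j=5)
  i=6: ✗ (fails at j=6)

none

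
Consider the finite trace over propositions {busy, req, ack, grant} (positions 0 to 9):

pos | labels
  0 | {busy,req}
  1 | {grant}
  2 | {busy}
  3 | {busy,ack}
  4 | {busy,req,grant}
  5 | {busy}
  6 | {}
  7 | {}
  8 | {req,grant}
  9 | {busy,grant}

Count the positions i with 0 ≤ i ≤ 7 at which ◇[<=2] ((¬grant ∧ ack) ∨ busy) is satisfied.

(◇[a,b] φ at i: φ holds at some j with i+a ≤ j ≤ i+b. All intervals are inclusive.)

7

Evaluate at each i in [0,7]:
  i=0: ✓ (witness j=0)
  i=1: ✓ (witness j=2)
  i=2: ✓ (witness j=2)
  i=3: ✓ (witness j=3)
  i=4: ✓ (witness j=4)
  i=5: ✓ (witness j=5)
  i=6: ✗ (none in [6,8])
  i=7: ✓ (witness j=9)
Positions where it holds: {0, 1, 2, 3, 4, 5, 7} → 7.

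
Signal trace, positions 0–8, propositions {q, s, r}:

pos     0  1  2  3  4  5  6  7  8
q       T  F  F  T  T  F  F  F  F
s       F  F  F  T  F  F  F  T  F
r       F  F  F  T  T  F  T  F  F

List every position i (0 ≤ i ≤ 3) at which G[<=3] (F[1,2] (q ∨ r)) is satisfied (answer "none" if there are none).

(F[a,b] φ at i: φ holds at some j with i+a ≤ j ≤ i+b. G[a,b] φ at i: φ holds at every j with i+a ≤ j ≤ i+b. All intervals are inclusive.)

1, 2

Evaluate at each i in [0,3]:
  i=0: ✗ (fails at j=0)
  i=1: ✓ (all of [1,4])
  i=2: ✓ (all of [2,5])
  i=3: ✗ (fails at j=6)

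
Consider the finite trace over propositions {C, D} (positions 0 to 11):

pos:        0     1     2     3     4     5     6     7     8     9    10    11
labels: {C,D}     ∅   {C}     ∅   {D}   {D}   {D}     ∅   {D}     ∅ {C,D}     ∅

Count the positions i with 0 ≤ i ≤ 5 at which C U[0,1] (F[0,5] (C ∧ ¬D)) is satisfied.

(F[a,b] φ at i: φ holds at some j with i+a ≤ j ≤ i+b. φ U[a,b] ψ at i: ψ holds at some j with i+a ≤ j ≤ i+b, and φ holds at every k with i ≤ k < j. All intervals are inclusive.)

3

Evaluate at each i in [0,5]:
  i=0: ✓ (rhs at j=0)
  i=1: ✓ (rhs at j=1)
  i=2: ✓ (rhs at j=2)
  i=3: ✗ (no rhs in [3,4])
  i=4: ✗ (no rhs in [4,5])
  i=5: ✗ (no rhs in [5,6])
Positions where it holds: {0, 1, 2} → 3.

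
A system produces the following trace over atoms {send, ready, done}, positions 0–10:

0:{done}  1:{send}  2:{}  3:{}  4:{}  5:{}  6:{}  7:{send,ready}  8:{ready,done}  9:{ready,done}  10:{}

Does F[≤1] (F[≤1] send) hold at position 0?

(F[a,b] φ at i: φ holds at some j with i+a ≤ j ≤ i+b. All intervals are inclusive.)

Yes

Check F[≤1] send at each j in [0,1]:
  j=0: holds (witness at 1)
  j=1: holds (witness at 1)
Found at j=0 → formula holds.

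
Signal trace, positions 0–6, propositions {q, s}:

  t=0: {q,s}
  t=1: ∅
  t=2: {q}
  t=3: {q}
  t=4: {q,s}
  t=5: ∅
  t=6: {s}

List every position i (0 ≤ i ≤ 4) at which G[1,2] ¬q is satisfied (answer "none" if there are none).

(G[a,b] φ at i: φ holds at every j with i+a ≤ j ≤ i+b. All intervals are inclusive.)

Evaluate at each i in [0,4]:
  i=0: ✗ (fails at j=2)
  i=1: ✗ (fails at j=2)
  i=2: ✗ (fails at j=3)
  i=3: ✗ (fails at j=4)
  i=4: ✓ (all of [5,6])

4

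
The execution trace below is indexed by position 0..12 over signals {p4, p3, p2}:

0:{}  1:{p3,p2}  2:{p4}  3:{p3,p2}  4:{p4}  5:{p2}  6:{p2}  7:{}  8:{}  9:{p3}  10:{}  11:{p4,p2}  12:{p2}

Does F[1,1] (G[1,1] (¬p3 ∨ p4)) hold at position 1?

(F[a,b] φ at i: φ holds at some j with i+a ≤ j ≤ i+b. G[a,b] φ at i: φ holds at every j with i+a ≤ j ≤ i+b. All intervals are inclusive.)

Check G[1,1] (¬p3 ∨ p4) at each j in [2,2]:
  j=2: fails at 3
No position in the window satisfies it → formula fails.

No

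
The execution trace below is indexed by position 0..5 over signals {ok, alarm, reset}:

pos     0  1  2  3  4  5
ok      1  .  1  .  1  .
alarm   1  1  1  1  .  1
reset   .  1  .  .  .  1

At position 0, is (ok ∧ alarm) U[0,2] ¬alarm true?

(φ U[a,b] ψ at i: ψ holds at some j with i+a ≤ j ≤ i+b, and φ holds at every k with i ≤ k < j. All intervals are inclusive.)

Need some j in [0,2] with ¬alarm, and (ok ∧ alarm) at every k in [0,j-1].
  j=0: ¬alarm false.
  j=1: ¬alarm false.
  j=2: ¬alarm false.
No j in the window works → until fails.

False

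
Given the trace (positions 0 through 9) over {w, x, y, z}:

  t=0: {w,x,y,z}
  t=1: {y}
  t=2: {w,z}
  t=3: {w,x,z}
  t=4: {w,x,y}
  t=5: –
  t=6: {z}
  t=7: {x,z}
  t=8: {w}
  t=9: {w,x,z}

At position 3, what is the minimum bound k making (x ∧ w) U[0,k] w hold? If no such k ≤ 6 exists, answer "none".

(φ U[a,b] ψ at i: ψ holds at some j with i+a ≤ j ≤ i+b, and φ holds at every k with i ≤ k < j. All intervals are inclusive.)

0

Need earliest j ≥ 3 with w, and (x ∧ w) at every k in [3,j-1].
  j=3: rhs holds (empty prefix). k = 0.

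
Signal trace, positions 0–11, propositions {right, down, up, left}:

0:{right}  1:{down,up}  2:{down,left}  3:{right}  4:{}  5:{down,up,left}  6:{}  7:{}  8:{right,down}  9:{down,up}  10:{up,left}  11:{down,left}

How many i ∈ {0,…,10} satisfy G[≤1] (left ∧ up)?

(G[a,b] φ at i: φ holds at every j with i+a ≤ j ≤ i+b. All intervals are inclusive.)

0

Evaluate at each i in [0,10]:
  i=0: ✗ (fails at j=0)
  i=1: ✗ (fails at j=1)
  i=2: ✗ (fails at j=2)
  i=3: ✗ (fails at j=3)
  i=4: ✗ (fails at j=4)
  i=5: ✗ (fails at j=6)
  i=6: ✗ (fails at j=6)
  i=7: ✗ (fails at j=7)
  i=8: ✗ (fails at j=8)
  i=9: ✗ (fails at j=9)
  i=10: ✗ (fails at j=11)
Positions where it holds: {} → 0.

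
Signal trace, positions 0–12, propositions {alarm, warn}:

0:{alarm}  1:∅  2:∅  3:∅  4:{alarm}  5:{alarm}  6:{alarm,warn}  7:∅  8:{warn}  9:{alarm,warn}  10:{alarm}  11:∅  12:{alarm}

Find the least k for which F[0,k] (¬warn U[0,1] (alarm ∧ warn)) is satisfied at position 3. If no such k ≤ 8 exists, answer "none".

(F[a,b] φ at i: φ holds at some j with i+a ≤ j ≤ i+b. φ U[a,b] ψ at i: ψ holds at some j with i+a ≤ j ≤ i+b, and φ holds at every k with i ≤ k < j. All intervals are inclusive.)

2

Scan j = 3,4,… for (¬warn U[0,1] (alarm ∧ warn)):
  j=3: fails
  j=4: fails
  j=5: holds
First hit at j=5, so smallest k = 5-3 = 2.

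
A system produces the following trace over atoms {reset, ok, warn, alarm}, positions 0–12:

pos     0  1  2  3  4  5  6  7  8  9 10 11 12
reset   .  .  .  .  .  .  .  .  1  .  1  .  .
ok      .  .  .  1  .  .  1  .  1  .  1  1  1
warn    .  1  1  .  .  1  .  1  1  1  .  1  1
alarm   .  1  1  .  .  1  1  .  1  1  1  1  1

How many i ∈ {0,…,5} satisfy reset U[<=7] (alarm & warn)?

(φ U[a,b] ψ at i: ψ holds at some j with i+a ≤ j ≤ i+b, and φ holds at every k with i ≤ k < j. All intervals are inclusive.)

3

Evaluate at each i in [0,5]:
  i=0: ✗ (lhs fails at k=0 before rhs at j=1)
  i=1: ✓ (rhs at j=1)
  i=2: ✓ (rhs at j=2)
  i=3: ✗ (lhs fails at k=3 before rhs at j=5)
  i=4: ✗ (lhs fails at k=4 before rhs at j=5)
  i=5: ✓ (rhs at j=5)
Positions where it holds: {1, 2, 5} → 3.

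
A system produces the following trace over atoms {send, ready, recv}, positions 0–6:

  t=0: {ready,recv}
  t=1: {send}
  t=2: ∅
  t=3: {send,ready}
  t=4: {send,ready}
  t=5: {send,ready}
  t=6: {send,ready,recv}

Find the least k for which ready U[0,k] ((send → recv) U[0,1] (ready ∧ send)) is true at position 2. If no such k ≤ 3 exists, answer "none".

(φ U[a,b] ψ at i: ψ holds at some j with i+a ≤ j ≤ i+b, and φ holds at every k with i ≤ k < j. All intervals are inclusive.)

0

Need earliest j ≥ 2 with ((send → recv) U[0,1] (ready ∧ send)), and ready at every k in [2,j-1].
  j=2: rhs holds (empty prefix). k = 0.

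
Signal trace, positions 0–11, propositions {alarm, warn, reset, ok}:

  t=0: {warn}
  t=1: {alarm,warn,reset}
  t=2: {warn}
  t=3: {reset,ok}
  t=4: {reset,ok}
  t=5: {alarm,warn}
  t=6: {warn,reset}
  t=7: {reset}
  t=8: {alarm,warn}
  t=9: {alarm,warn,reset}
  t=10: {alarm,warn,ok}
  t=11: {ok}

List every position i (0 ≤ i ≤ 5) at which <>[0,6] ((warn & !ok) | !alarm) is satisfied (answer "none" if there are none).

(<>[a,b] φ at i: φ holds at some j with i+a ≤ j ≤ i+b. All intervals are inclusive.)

0, 1, 2, 3, 4, 5

Evaluate at each i in [0,5]:
  i=0: ✓ (witness j=0)
  i=1: ✓ (witness j=1)
  i=2: ✓ (witness j=2)
  i=3: ✓ (witness j=3)
  i=4: ✓ (witness j=4)
  i=5: ✓ (witness j=5)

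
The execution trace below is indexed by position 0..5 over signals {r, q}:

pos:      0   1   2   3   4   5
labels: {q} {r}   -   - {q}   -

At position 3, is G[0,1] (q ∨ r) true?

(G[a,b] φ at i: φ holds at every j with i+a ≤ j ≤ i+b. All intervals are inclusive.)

Check (q ∨ r) at every j in [3,4]:
  j=3: false
  j=4: true
Fails at j=3 → formula fails.

False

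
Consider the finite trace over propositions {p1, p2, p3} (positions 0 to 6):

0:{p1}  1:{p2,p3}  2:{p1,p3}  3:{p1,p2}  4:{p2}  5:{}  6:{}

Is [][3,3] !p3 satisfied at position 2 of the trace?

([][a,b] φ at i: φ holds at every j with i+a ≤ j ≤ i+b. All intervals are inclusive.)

Holds

Check !p3 at every j in [5,5]:
  j=5: true
All positions satisfy it → formula holds.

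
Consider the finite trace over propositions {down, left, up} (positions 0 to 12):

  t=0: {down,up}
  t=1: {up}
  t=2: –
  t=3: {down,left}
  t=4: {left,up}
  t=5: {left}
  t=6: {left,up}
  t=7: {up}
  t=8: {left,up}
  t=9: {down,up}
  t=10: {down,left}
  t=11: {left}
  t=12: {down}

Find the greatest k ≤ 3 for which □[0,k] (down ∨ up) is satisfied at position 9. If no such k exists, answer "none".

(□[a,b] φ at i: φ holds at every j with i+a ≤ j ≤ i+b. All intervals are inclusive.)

1

(down ∨ up) must hold from j=9 onward; find where it first fails.
  j=9: holds
  j=10: holds
  j=11: fails
Holds on [9,10], so largest k = 1.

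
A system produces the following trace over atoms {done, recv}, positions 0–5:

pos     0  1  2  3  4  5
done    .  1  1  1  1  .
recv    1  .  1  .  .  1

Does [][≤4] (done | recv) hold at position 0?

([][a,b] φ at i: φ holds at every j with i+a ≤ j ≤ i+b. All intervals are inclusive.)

Check (done | recv) at every j in [0,4]:
  j=0: true
  j=1: true
  j=2: true
  j=3: true
  j=4: true
All positions satisfy it → formula holds.

Holds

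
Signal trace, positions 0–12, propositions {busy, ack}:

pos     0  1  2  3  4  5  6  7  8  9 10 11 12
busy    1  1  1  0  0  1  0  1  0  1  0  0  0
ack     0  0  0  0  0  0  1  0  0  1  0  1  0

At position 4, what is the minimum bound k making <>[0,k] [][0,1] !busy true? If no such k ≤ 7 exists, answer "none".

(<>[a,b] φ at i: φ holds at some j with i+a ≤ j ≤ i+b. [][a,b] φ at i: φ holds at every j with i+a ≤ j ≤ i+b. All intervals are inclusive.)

Scan j = 4,5,… for [][0,1] !busy:
  j=4: fails
  j=5: fails
  j=6: fails
  j=7: fails
  j=8: fails
  j=9: fails
  j=10: holds
First hit at j=10, so smallest k = 10-4 = 6.

6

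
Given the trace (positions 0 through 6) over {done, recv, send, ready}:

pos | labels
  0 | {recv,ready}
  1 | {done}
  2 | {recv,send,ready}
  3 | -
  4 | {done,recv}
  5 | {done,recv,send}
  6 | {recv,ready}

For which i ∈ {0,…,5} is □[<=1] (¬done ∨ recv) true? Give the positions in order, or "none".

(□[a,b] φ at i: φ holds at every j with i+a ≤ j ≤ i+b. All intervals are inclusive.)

Evaluate at each i in [0,5]:
  i=0: ✗ (fails at j=1)
  i=1: ✗ (fails at j=1)
  i=2: ✓ (all of [2,3])
  i=3: ✓ (all of [3,4])
  i=4: ✓ (all of [4,5])
  i=5: ✓ (all of [5,6])

2, 3, 4, 5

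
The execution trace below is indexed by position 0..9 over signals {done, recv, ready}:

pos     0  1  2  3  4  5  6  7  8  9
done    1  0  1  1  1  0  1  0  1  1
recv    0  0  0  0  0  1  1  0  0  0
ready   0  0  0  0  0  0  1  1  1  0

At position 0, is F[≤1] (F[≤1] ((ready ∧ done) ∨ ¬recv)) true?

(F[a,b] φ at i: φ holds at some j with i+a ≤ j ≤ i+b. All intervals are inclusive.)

Check F[≤1] ((ready ∧ done) ∨ ¬recv) at each j in [0,1]:
  j=0: holds (witness at 0)
  j=1: holds (witness at 1)
Found at j=0 → formula holds.

Yes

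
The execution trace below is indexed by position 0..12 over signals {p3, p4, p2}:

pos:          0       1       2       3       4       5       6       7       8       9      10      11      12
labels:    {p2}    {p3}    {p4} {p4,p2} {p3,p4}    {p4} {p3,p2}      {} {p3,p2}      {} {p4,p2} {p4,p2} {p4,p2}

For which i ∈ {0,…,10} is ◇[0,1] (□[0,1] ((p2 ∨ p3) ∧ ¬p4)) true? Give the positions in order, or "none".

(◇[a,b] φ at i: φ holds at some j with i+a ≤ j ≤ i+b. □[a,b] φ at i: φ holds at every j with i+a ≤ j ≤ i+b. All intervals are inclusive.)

0

Evaluate at each i in [0,10]:
  i=0: ✓ (witness j=0)
  i=1: ✗ (none in [1,2])
  i=2: ✗ (none in [2,3])
  i=3: ✗ (none in [3,4])
  i=4: ✗ (none in [4,5])
  i=5: ✗ (none in [5,6])
  i=6: ✗ (none in [6,7])
  i=7: ✗ (none in [7,8])
  i=8: ✗ (none in [8,9])
  i=9: ✗ (none in [9,10])
  i=10: ✗ (none in [10,11])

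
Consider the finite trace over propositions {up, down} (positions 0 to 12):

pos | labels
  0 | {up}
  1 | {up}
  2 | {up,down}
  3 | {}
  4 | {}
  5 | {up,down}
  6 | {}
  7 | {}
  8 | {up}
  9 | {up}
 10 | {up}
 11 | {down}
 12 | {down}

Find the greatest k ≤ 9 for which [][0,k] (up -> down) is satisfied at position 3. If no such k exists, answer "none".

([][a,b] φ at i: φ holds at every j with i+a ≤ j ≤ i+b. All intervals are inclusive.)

4

(up -> down) must hold from j=3 onward; find where it first fails.
  j=3: holds
  j=4: holds
  j=5: holds
  j=6: holds
  j=7: holds
  j=8: fails
Holds on [3,7], so largest k = 4.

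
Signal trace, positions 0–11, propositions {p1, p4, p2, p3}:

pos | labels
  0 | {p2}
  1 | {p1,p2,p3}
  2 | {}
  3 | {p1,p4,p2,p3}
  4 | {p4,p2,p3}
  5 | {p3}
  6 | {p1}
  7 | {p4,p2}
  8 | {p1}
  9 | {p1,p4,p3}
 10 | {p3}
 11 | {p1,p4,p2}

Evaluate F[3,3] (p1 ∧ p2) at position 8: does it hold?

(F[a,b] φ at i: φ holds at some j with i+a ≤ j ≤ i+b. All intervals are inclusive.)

True

Check (p1 ∧ p2) at each j in [11,11]:
  j=11: true
Found at j=11 → formula holds.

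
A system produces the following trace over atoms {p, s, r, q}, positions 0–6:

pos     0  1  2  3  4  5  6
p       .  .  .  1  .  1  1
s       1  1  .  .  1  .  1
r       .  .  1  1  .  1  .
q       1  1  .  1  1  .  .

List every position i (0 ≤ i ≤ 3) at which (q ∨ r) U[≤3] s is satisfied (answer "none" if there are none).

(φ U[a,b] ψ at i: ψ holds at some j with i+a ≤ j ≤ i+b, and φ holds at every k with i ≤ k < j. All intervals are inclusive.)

0, 1, 2, 3

Evaluate at each i in [0,3]:
  i=0: ✓ (rhs at j=0)
  i=1: ✓ (rhs at j=1)
  i=2: ✓ (rhs at j=4; lhs holds on [2,3])
  i=3: ✓ (rhs at j=4; lhs holds on [3,3])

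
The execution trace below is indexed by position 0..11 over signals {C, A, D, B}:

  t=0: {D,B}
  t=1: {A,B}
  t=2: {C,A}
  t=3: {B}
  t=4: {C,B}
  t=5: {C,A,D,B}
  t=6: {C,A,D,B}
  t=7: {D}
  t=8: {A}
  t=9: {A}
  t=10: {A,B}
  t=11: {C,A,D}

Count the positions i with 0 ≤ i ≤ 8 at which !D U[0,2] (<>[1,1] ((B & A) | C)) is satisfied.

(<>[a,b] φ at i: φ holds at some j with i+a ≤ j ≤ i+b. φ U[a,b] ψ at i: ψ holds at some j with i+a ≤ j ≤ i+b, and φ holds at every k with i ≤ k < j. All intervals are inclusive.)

7

Evaluate at each i in [0,8]:
  i=0: ✓ (rhs at j=0)
  i=1: ✓ (rhs at j=1)
  i=2: ✓ (rhs at j=3; lhs holds on [2,2])
  i=3: ✓ (rhs at j=3)
  i=4: ✓ (rhs at j=4)
  i=5: ✓ (rhs at j=5)
  i=6: ✗ (no rhs in [6,8])
  i=7: ✗ (lhs fails at k=7 before rhs at j=9)
  i=8: ✓ (rhs at j=9; lhs holds on [8,8])
Positions where it holds: {0, 1, 2, 3, 4, 5, 8} → 7.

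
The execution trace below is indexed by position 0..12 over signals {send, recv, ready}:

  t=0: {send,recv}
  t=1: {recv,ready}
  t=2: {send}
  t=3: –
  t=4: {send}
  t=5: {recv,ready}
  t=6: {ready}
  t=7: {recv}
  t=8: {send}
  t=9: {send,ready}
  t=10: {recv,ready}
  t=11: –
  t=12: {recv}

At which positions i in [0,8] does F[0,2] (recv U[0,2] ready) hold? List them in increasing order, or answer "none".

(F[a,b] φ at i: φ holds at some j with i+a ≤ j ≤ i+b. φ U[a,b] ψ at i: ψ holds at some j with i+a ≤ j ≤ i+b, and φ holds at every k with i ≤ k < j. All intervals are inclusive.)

0, 1, 3, 4, 5, 6, 7, 8

Evaluate at each i in [0,8]:
  i=0: ✓ (witness j=0)
  i=1: ✓ (witness j=1)
  i=2: ✗ (none in [2,4])
  i=3: ✓ (witness j=5)
  i=4: ✓ (witness j=5)
  i=5: ✓ (witness j=5)
  i=6: ✓ (witness j=6)
  i=7: ✓ (witness j=9)
  i=8: ✓ (witness j=9)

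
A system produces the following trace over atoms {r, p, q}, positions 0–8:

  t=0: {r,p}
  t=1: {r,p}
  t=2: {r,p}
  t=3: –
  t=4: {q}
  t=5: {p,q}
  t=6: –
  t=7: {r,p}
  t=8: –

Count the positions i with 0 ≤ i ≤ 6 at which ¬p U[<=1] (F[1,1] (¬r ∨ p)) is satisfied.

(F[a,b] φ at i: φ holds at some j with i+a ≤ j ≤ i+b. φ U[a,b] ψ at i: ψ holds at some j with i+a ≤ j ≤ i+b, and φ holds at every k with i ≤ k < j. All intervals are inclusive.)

7

Evaluate at each i in [0,6]:
  i=0: ✓ (rhs at j=0)
  i=1: ✓ (rhs at j=1)
  i=2: ✓ (rhs at j=2)
  i=3: ✓ (rhs at j=3)
  i=4: ✓ (rhs at j=4)
  i=5: ✓ (rhs at j=5)
  i=6: ✓ (rhs at j=6)
Positions where it holds: {0, 1, 2, 3, 4, 5, 6} → 7.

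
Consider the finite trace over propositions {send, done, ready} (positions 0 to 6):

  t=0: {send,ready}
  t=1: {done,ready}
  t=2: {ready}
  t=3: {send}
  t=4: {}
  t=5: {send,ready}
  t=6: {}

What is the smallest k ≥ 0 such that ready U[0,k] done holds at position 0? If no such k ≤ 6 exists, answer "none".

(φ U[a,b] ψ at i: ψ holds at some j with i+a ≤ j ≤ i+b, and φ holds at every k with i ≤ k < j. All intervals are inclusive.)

1

Need earliest j ≥ 0 with done, and ready at every k in [0,j-1].
  j=0: rhs fails.
  j=1: rhs holds; lhs holds on [0,0]. k = 1.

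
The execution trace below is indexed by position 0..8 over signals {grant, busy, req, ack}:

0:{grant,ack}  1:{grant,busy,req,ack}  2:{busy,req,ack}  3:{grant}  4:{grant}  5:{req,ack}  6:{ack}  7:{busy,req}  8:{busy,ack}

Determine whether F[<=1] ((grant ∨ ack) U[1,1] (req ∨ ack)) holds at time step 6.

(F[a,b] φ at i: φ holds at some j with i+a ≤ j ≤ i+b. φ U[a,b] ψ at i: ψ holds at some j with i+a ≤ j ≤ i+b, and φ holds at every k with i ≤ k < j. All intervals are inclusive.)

Check ((grant ∨ ack) U[1,1] (req ∨ ack)) at each j in [6,7]:
  j=6: holds
  j=7: fails
Found at j=6 → formula holds.

True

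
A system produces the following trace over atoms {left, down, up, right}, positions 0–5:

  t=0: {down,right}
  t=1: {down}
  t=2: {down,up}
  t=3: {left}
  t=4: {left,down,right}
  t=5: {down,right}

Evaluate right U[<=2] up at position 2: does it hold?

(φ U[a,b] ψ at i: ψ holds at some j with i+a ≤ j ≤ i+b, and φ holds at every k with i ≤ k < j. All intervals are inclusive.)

Need some j in [2,4] with up, and right at every k in [2,j-1].
  j=2: up holds; no prefix to check → satisfied.

Yes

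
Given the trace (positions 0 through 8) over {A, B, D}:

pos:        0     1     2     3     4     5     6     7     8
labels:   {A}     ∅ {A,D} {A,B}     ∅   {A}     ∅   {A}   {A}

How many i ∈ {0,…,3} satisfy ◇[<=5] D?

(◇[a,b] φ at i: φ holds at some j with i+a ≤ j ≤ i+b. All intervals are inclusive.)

3

Evaluate at each i in [0,3]:
  i=0: ✓ (witness j=2)
  i=1: ✓ (witness j=2)
  i=2: ✓ (witness j=2)
  i=3: ✗ (none in [3,8])
Positions where it holds: {0, 1, 2} → 3.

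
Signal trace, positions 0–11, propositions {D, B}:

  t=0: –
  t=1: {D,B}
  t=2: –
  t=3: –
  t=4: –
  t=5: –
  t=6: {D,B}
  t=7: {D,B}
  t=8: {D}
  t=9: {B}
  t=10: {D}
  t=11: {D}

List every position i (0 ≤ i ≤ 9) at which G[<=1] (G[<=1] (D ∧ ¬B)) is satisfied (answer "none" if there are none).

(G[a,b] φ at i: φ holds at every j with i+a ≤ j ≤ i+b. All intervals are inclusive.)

Evaluate at each i in [0,9]:
  i=0: ✗ (fails at j=0)
  i=1: ✗ (fails at j=1)
  i=2: ✗ (fails at j=2)
  i=3: ✗ (fails at j=3)
  i=4: ✗ (fails at j=4)
  i=5: ✗ (fails at j=5)
  i=6: ✗ (fails at j=6)
  i=7: ✗ (fails at j=7)
  i=8: ✗ (fails at j=8)
  i=9: ✗ (fails at j=9)

none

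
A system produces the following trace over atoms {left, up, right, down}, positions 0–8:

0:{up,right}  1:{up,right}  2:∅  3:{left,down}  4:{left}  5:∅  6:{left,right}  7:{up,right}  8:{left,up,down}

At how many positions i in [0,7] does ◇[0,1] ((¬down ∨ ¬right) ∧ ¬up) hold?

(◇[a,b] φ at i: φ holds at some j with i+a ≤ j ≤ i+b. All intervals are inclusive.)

Evaluate at each i in [0,7]:
  i=0: ✗ (none in [0,1])
  i=1: ✓ (witness j=2)
  i=2: ✓ (witness j=2)
  i=3: ✓ (witness j=3)
  i=4: ✓ (witness j=4)
  i=5: ✓ (witness j=5)
  i=6: ✓ (witness j=6)
  i=7: ✗ (none in [7,8])
Positions where it holds: {1, 2, 3, 4, 5, 6} → 6.

6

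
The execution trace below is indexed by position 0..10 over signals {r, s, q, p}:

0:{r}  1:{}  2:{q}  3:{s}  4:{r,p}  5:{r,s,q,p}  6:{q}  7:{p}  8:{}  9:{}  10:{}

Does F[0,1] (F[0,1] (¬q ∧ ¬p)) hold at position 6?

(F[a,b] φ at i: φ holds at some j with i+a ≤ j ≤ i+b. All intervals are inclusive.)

Check F[0,1] (¬q ∧ ¬p) at each j in [6,7]:
  j=6: fails (none in [6,7])
  j=7: holds (witness at 8)
Found at j=7 → formula holds.

Holds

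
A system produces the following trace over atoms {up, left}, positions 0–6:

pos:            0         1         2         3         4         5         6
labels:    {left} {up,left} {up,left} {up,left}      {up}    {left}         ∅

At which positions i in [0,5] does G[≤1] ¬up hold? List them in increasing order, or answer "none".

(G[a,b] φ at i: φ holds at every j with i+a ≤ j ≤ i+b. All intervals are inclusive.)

5

Evaluate at each i in [0,5]:
  i=0: ✗ (fails at j=1)
  i=1: ✗ (fails at j=1)
  i=2: ✗ (fails at j=2)
  i=3: ✗ (fails at j=3)
  i=4: ✗ (fails at j=4)
  i=5: ✓ (all of [5,6])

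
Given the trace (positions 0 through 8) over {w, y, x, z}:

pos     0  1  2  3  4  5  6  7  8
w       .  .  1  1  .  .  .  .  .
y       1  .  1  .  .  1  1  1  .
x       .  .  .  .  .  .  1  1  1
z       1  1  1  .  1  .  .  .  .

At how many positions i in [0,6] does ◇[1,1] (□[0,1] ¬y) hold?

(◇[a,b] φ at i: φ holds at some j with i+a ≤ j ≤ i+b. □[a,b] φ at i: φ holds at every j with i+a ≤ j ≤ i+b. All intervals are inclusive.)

1

Evaluate at each i in [0,6]:
  i=0: ✗ (none in [1,1])
  i=1: ✗ (none in [2,2])
  i=2: ✓ (witness j=3)
  i=3: ✗ (none in [4,4])
  i=4: ✗ (none in [5,5])
  i=5: ✗ (none in [6,6])
  i=6: ✗ (none in [7,7])
Positions where it holds: {2} → 1.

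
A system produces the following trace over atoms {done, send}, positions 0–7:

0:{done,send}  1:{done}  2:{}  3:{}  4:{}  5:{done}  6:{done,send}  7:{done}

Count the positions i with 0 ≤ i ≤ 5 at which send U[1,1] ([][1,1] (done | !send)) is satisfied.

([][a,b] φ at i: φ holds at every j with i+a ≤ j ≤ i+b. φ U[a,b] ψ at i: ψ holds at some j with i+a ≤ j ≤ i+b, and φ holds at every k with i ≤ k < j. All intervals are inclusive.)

1

Evaluate at each i in [0,5]:
  i=0: ✓ (rhs at j=1; lhs holds on [0,0])
  i=1: ✗ (lhs fails at k=1 before rhs at j=2)
  i=2: ✗ (lhs fails at k=2 before rhs at j=3)
  i=3: ✗ (lhs fails at k=3 before rhs at j=4)
  i=4: ✗ (lhs fails at k=4 before rhs at j=5)
  i=5: ✗ (lhs fails at k=5 before rhs at j=6)
Positions where it holds: {0} → 1.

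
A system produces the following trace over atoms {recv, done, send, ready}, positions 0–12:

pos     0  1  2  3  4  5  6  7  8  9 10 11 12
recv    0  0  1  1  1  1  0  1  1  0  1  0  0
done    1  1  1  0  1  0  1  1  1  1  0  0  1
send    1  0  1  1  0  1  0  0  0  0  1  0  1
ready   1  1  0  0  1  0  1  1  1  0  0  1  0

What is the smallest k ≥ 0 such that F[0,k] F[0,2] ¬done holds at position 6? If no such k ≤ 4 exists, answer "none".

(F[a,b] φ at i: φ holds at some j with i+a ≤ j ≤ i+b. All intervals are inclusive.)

2

Scan j = 6,7,… for F[0,2] ¬done:
  j=6: fails
  j=7: fails
  j=8: holds
First hit at j=8, so smallest k = 8-6 = 2.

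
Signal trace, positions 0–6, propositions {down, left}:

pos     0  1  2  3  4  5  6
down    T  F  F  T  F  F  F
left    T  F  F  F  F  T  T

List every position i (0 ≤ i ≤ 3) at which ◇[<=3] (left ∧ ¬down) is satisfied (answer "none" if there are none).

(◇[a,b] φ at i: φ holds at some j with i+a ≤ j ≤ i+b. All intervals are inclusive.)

2, 3

Evaluate at each i in [0,3]:
  i=0: ✗ (none in [0,3])
  i=1: ✗ (none in [1,4])
  i=2: ✓ (witness j=5)
  i=3: ✓ (witness j=5)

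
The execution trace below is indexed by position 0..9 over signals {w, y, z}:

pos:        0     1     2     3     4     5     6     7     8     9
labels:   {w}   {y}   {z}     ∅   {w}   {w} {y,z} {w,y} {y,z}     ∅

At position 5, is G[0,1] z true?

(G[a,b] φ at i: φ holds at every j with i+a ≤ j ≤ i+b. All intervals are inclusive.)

Check z at every j in [5,6]:
  j=5: false
  j=6: true
Fails at j=5 → formula fails.

Does not hold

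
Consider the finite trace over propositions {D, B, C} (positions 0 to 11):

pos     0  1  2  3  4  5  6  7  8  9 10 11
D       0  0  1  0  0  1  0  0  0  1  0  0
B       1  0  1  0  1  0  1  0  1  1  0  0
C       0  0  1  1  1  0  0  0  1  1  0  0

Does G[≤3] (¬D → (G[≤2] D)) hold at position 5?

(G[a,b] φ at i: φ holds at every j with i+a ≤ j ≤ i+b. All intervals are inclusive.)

No

Check (¬D → (G[≤2] D)) at every j in [5,8]:
  j=5: antecedent false → ✓
  j=6: antecedent true; consequent fails at 6 → ✗
  j=7: antecedent true; consequent fails at 7 → ✗
  j=8: antecedent true; consequent fails at 8 → ✗
Fails at j=6 → formula fails.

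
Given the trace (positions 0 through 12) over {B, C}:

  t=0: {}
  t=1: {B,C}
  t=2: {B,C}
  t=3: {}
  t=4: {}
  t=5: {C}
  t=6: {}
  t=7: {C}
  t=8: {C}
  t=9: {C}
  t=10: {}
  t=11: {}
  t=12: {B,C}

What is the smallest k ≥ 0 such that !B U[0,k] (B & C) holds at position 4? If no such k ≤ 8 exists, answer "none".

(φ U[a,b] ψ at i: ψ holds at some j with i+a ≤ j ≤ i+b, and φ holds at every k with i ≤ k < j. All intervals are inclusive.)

8

Need earliest j ≥ 4 with (B & C), and !B at every k in [4,j-1].
  j=4: rhs fails.
  j=5: rhs fails.
  j=6: rhs fails.
  j=7: rhs fails.
  j=8: rhs fails.
  j=9: rhs fails.
  j=10: rhs fails.
  j=11: rhs fails.
  j=12: rhs holds; lhs holds on [4,11]. k = 8.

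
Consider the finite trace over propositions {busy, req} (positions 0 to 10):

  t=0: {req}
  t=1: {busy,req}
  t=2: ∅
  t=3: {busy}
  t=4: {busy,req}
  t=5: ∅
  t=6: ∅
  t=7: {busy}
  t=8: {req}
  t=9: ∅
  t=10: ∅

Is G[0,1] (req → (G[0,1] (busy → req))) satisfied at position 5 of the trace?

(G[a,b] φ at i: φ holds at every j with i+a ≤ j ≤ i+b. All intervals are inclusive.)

Holds

Check (req → (G[0,1] (busy → req))) at every j in [5,6]:
  j=5: antecedent false → ✓
  j=6: antecedent false → ✓
All positions satisfy it → formula holds.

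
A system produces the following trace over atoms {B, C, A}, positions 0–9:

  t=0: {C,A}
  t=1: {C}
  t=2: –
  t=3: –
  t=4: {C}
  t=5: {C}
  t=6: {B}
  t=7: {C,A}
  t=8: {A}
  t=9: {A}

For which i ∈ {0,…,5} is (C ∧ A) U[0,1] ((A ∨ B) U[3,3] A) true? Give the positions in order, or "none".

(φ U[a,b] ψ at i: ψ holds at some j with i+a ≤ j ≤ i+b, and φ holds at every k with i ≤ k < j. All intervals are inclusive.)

none

Evaluate at each i in [0,5]:
  i=0: ✗ (no rhs in [0,1])
  i=1: ✗ (no rhs in [1,2])
  i=2: ✗ (no rhs in [2,3])
  i=3: ✗ (no rhs in [3,4])
  i=4: ✗ (no rhs in [4,5])
  i=5: ✗ (lhs fails at k=5 before rhs at j=6)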